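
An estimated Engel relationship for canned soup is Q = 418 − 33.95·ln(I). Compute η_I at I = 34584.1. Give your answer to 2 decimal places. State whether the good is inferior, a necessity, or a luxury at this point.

At I = 34584.1: Q = 63.183.
dQ/dI = -33.95/I = -0.000981665 at this income.
η = (dQ/dI)·(I/Q) = -0.000981665 × (34584.1/63.183) = -0.54.
Since η < 0, the good is an inferior good.

-0.54 (inferior good)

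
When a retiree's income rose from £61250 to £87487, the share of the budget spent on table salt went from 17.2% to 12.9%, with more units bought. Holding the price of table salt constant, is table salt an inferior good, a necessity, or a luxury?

necessity

Quantity rises but the budget share falls as income rises, so 0 < η < 1.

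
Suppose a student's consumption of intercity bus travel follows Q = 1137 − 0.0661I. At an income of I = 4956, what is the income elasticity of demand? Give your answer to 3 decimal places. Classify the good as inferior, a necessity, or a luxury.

-0.405 (inferior good)

At I = 4956: Q = 809.408.
dQ/dI = −0.0661.
η = (dQ/dI)·(I/Q) = -0.0661 × (4956/809.408) = -0.405.
Since η < 0, the good is an inferior good.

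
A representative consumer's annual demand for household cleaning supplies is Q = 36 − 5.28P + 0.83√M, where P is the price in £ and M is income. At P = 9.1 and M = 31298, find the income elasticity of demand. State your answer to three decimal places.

At P = 9.1, M = 31298: Q = 134.789.
Holding P constant, ∂Q/∂M = 0.83/(2√M) = 0.00234579.
η_M = (∂Q/∂M)·(M/Q) = 0.00234579 × (31298/134.789) = 0.545.

0.545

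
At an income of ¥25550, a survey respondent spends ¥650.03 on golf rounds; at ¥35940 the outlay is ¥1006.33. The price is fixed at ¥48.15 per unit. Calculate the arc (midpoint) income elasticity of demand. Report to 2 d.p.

1.27

With a constant price, Q₁ = 650.03/48.15 = 13.500 and Q₂ = 1006.33/48.15 = 20.900 (equivalently, work directly with expenditure since P cancels).
Midpoint %ΔQ = (1006.33 − 650.03)/828.18 = 0.43022; midpoint %ΔI = (35940 − 25550)/30745 = 0.33794.
η = 0.43022 / 0.33794 = 1.27.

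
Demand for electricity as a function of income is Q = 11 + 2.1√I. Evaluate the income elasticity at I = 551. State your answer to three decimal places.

At I = 551: Q = 60.294.
dQ/dI = 2.1/(2√I) = 0.0447315 at this income.
η = (dQ/dI)·(I/Q) = 0.0447315 × (551/60.294) = 0.409.

0.409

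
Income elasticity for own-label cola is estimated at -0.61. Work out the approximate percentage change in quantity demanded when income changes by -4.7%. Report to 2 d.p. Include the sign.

%ΔQ ≈ η × %ΔI = -0.61 × (-4.7%) = 2.87%.

2.87%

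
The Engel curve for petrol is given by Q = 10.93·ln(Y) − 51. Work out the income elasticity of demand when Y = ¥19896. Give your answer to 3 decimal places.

At Y = 19896: Q = 57.188.
dQ/dY = 10.93/Y = 0.000549357 at this income.
η = (dQ/dY)·(Y/Q) = 0.000549357 × (19896/57.188) = 0.191.

0.191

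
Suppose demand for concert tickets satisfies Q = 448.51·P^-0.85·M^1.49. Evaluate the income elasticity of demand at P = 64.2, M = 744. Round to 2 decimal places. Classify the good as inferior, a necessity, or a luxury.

1.49 (luxury)

For a multiplicative demand Q = A·P^α·M^β, the income elasticity is β everywhere.
Here β = 1.49, so η = 1.49.
Since η > 1, this is a luxury.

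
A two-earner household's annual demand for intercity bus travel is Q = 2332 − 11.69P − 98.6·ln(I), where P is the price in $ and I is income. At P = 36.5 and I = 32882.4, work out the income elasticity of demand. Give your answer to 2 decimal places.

-0.11

At P = 36.5, I = 32882.4: Q = 879.807.
Holding P constant, ∂Q/∂I = -98.6/I = -0.00299856.
η_I = (∂Q/∂I)·(I/Q) = -0.00299856 × (32882.4/879.807) = -0.11.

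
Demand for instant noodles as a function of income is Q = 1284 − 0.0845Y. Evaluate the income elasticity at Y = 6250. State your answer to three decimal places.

At Y = 6250: Q = 755.875.
dQ/dY = −0.0845.
η = (dQ/dY)·(Y/Q) = -0.0845 × (6250/755.875) = -0.699.

-0.699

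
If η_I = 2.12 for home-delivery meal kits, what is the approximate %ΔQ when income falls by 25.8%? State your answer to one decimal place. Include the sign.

%ΔQ ≈ η × %ΔI = 2.12 × (-25.8%) = -54.7%.

-54.7%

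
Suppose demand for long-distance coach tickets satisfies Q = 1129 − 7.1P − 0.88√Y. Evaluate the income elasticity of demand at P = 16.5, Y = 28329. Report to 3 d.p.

-0.086

At P = 16.5, Y = 28329: Q = 863.735.
Holding P constant, ∂Q/∂Y = -0.88/(2√Y) = -0.00261419.
η_Y = (∂Q/∂Y)·(Y/Q) = -0.00261419 × (28329/863.735) = -0.086.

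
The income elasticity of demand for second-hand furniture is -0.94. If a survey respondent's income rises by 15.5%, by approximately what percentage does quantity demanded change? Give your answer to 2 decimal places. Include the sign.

-14.57%

%ΔQ ≈ η × %ΔI = -0.94 × 15.5% = -14.57%.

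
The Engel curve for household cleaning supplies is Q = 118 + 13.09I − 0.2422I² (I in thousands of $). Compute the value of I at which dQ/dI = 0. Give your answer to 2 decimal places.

dQ/dI = 13.09 − 0.4844I.
The good is inferior where dQ/dI < 0. Setting dQ/dI = 0 gives I = 13.09 / 0.4844 = 27.02.

27.02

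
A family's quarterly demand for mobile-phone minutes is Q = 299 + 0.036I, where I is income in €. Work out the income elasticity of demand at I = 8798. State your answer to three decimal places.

0.514

At I = 8798: Q = 615.728.
dQ/dI = 0.036.
η = (dQ/dI)·(I/Q) = 0.036 × (8798/615.728) = 0.514.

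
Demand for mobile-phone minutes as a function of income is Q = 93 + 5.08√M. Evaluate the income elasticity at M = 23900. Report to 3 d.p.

0.447

At M = 23900: Q = 878.349.
dQ/dM = 5.08/(2√M) = 0.0164299 at this income.
η = (dQ/dM)·(M/Q) = 0.0164299 × (23900/878.349) = 0.447.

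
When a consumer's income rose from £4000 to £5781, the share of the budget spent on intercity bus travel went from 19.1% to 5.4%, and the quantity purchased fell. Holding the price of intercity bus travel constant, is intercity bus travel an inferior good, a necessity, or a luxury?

Quantity demanded falls as income rises, so η < 0.

inferior good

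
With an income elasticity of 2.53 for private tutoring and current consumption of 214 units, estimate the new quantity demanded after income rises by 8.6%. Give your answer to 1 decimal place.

260.6

%ΔQ ≈ η × %ΔI = 2.53 × 8.6% = 21.758%.
New Q ≈ 214 × (1 + 0.21758) = 260.6.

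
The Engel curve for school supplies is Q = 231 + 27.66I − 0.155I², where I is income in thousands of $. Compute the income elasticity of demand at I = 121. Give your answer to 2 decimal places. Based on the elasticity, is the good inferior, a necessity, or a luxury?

At I = 121: Q = 1308.5050.
dQ/dI = 27.66 − 0.31I = -9.85000.
η = (dQ/dI)·(I/Q) = -9.85000 × (121/1308.5050) = -0.91.
η < 0 ⇒ inferior good.

-0.91 (inferior good)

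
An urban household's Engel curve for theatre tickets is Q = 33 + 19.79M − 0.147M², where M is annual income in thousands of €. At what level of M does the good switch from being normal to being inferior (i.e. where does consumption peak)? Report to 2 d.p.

dQ/dM = 19.79 − 0.294M.
The good is inferior where dQ/dM < 0. Setting dQ/dM = 0 gives M = 19.79 / 0.294 = 67.31.

67.31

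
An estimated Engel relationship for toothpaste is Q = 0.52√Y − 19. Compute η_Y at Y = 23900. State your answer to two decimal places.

0.65

At Y = 23900: Q = 61.390.
dQ/dY = 0.52/(2√Y) = 0.0016818 at this income.
η = (dQ/dY)·(Y/Q) = 0.0016818 × (23900/61.390) = 0.65.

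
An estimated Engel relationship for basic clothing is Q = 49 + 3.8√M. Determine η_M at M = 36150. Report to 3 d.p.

0.468

At M = 36150: Q = 771.500.
dQ/dM = 3.8/(2√M) = 0.00999308 at this income.
η = (dQ/dM)·(M/Q) = 0.00999308 × (36150/771.500) = 0.468.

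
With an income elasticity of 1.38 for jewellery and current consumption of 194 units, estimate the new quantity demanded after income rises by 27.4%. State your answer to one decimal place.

267.4

%ΔQ ≈ η × %ΔI = 1.38 × 27.4% = 37.812%.
New Q ≈ 194 × (1 + 0.37812) = 267.4.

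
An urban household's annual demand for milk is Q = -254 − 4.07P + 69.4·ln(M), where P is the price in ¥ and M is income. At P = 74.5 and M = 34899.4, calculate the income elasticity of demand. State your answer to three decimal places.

At P = 74.5, M = 34899.4: Q = 168.725.
Holding P constant, ∂Q/∂M = 69.4/M = 0.00198857.
η_M = (∂Q/∂M)·(M/Q) = 0.00198857 × (34899.4/168.725) = 0.411.

0.411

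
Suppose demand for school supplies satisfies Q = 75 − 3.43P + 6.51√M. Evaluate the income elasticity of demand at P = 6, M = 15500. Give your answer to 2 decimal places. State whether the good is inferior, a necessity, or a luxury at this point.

0.47 (necessity)

At P = 6, M = 15500: Q = 864.908.
Holding P constant, ∂Q/∂M = 6.51/(2√M) = 0.0261448.
η_M = (∂Q/∂M)·(M/Q) = 0.0261448 × (15500/864.908) = 0.47.
Since 0 < η < 1, this is a necessity.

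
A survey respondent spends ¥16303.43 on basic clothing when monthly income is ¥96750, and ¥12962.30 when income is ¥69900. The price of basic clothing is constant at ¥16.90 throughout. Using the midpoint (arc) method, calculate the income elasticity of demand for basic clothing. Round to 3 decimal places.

With a constant price, Q₁ = 16303.43/16.90 = 964.700 and Q₂ = 12962.30/16.90 = 767.000 (equivalently, work directly with expenditure since P cancels).
Midpoint %ΔQ = (12962.30 − 16303.43)/14632.87 = -0.22833; midpoint %ΔI = (69900 − 96750)/83325 = -0.32223.
η = -0.22833 / -0.32223 = 0.709.

0.709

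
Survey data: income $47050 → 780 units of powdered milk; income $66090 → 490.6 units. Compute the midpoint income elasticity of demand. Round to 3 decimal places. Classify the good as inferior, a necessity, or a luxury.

-1.353 (inferior good)

ΔQ = 490.6 − 780 = -289.4; midpoint Q̄ = (780 + 490.6)/2 = 635.3.
ΔI = 66090 − 47050 = 19040; midpoint Ī = (47050 + 66090)/2 = 56570.
η = (ΔQ/Q̄) ÷ (ΔI/Ī) = (-289.4/635.3) ÷ (19040/56570) = -1.353.
η < 0 ⇒ inferior good.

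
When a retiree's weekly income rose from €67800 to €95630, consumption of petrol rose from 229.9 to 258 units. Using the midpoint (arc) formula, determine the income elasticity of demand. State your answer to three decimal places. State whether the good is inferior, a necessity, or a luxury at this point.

ΔQ = 258 − 229.9 = 28.1; midpoint Q̄ = (229.9 + 258)/2 = 243.95.
ΔI = 95630 − 67800 = 27830; midpoint Ī = (67800 + 95630)/2 = 81715.
η = (ΔQ/Q̄) ÷ (ΔI/Ī) = (28.1/243.95) ÷ (27830/81715) = 0.338.
0 < η < 1 ⇒ necessity.

0.338 (necessity)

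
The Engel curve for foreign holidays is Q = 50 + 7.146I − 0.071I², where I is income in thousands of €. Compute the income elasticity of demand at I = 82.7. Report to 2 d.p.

-2.45

At I = 82.7: Q = 155.3846.
dQ/dI = 7.146 − 0.142I = -4.59740.
η = (dQ/dI)·(I/Q) = -4.59740 × (82.7/155.3846) = -2.45.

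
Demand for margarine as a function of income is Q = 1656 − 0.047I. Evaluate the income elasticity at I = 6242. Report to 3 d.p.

-0.215

At I = 6242: Q = 1362.626.
dQ/dI = −0.047.
η = (dQ/dI)·(I/Q) = -0.047 × (6242/1362.626) = -0.215.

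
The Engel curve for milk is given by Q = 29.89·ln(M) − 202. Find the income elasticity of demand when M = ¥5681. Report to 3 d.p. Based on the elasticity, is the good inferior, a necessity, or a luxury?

0.530 (necessity)

At M = 5681: Q = 56.396.
dQ/dM = 29.89/M = 0.0052614 at this income.
η = (dQ/dM)·(M/Q) = 0.0052614 × (5681/56.396) = 0.530.
Since 0 < η < 1, the good is a necessity.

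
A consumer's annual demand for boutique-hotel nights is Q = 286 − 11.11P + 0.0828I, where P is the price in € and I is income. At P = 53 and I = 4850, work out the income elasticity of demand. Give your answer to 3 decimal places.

At P = 53, I = 4850: Q = 98.750.
Holding P constant, ∂Q/∂I = 0.0828.
η_I = (∂Q/∂I)·(I/Q) = 0.0828 × (4850/98.750) = 4.067.

4.067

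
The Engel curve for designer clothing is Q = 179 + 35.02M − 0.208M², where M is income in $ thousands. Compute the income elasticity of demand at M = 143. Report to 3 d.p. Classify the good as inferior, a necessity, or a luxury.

-3.748 (inferior good)

At M = 143: Q = 933.4680.
dQ/dM = 35.02 − 0.416M = -24.46800.
η = (dQ/dM)·(M/Q) = -24.46800 × (143/933.4680) = -3.748.
η < 0 ⇒ inferior good.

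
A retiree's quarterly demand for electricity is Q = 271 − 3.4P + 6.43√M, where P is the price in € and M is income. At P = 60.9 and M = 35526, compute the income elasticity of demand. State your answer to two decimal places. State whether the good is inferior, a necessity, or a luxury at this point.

At P = 60.9, M = 35526: Q = 1275.888.
Holding P constant, ∂Q/∂M = 6.43/(2√M) = 0.0170572.
η_M = (∂Q/∂M)·(M/Q) = 0.0170572 × (35526/1275.888) = 0.47.
Since 0 < η < 1, this is a necessity.

0.47 (necessity)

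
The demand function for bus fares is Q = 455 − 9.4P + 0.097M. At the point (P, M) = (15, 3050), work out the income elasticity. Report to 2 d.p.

0.49

At P = 15, M = 3050: Q = 609.850.
Holding P constant, ∂Q/∂M = 0.097.
η_M = (∂Q/∂M)·(M/Q) = 0.097 × (3050/609.850) = 0.49.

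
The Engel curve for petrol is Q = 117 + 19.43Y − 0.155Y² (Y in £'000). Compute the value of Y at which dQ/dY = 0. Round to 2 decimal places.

dQ/dY = 19.43 − 0.31Y.
The good is inferior where dQ/dY < 0. Setting dQ/dY = 0 gives Y = 19.43 / 0.31 = 62.68.

62.68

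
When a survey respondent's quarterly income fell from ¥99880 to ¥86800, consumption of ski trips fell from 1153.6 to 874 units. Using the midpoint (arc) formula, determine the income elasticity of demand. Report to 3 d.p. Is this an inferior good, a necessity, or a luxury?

1.968 (luxury)

ΔQ = 874 − 1153.6 = -279.6; midpoint Q̄ = (1153.6 + 874)/2 = 1013.8.
ΔI = 86800 − 99880 = -13080; midpoint Ī = (99880 + 86800)/2 = 93340.
η = (ΔQ/Q̄) ÷ (ΔI/Ī) = (-279.6/1013.8) ÷ (-13080/93340) = 1.968.
η > 1 ⇒ luxury.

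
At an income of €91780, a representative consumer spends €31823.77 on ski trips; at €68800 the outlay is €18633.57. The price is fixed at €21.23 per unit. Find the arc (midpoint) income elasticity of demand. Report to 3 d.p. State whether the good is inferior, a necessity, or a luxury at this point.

With a constant price, Q₁ = 31823.77/21.23 = 1499.000 and Q₂ = 18633.57/21.23 = 877.700 (equivalently, work directly with expenditure since P cancels).
Midpoint %ΔQ = (18633.57 − 31823.77)/25228.67 = -0.52283; midpoint %ΔI = (68800 − 91780)/80290 = -0.28621.
η = -0.52283 / -0.28621 = 1.827.
η > 1 ⇒ luxury.

1.827 (luxury)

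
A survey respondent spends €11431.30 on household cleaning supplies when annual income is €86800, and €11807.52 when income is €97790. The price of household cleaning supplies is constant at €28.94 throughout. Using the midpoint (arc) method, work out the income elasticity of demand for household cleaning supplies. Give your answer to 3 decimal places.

With a constant price, Q₁ = 11431.30/28.94 = 395.000 and Q₂ = 11807.52/28.94 = 408.000 (equivalently, work directly with expenditure since P cancels).
Midpoint %ΔQ = (11807.52 − 11431.30)/11619.41 = 0.03238; midpoint %ΔI = (97790 − 86800)/92295 = 0.11907.
η = 0.03238 / 0.11907 = 0.272.

0.272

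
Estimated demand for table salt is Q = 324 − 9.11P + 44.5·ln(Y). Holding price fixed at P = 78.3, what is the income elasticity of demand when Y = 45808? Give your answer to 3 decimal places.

0.504

At P = 78.3, Y = 45808: Q = 88.271.
Holding P constant, ∂Q/∂Y = 44.5/Y = 0.000971446.
η_Y = (∂Q/∂Y)·(Y/Q) = 0.000971446 × (45808/88.271) = 0.504.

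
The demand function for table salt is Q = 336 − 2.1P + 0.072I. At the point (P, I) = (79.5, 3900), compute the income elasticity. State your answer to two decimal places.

At P = 79.5, I = 3900: Q = 449.850.
Holding P constant, ∂Q/∂I = 0.072.
η_I = (∂Q/∂I)·(I/Q) = 0.072 × (3900/449.850) = 0.62.

0.62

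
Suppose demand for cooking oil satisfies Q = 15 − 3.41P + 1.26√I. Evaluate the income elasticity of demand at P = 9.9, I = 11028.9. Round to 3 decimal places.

At P = 9.9, I = 11028.9: Q = 113.564.
Holding P constant, ∂Q/∂I = 1.26/(2√I) = 0.00599894.
η_I = (∂Q/∂I)·(I/Q) = 0.00599894 × (11028.9/113.564) = 0.583.

0.583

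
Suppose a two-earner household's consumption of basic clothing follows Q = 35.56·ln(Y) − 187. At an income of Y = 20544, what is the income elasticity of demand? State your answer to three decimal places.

At Y = 20544: Q = 166.122.
dQ/dY = 35.56/Y = 0.00173092 at this income.
η = (dQ/dY)·(Y/Q) = 0.00173092 × (20544/166.122) = 0.214.

0.214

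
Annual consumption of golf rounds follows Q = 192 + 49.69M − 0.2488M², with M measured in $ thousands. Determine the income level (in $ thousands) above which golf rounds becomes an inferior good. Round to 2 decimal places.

dQ/dM = 49.69 − 0.4976M.
The good is inferior where dQ/dM < 0. Setting dQ/dM = 0 gives M = 49.69 / 0.4976 = 99.86.

99.86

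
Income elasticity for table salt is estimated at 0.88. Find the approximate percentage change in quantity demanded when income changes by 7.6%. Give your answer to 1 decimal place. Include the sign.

6.7%

%ΔQ ≈ η × %ΔI = 0.88 × 7.6% = 6.7%.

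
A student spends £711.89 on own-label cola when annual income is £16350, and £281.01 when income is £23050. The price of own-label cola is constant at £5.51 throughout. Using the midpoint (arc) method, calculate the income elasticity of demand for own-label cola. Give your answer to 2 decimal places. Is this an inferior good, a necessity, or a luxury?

-2.55 (inferior good)

With a constant price, Q₁ = 711.89/5.51 = 129.200 and Q₂ = 281.01/5.51 = 51.000 (equivalently, work directly with expenditure since P cancels).
Midpoint %ΔQ = (281.01 − 711.89)/496.45 = -0.86792; midpoint %ΔI = (23050 − 16350)/19700 = 0.34010.
η = -0.86792 / 0.34010 = -2.55.
η < 0 ⇒ inferior good.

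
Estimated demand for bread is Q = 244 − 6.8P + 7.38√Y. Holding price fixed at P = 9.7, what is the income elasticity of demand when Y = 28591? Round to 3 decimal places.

At P = 9.7, Y = 28591: Q = 1425.915.
Holding P constant, ∂Q/∂Y = 7.38/(2√Y) = 0.0218229.
η_Y = (∂Q/∂Y)·(Y/Q) = 0.0218229 × (28591/1425.915) = 0.438.

0.438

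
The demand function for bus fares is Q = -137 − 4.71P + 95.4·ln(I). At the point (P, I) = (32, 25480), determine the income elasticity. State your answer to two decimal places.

0.14

At P = 32, I = 25480: Q = 680.175.
Holding P constant, ∂Q/∂I = 95.4/I = 0.00374411.
η_I = (∂Q/∂I)·(I/Q) = 0.00374411 × (25480/680.175) = 0.14.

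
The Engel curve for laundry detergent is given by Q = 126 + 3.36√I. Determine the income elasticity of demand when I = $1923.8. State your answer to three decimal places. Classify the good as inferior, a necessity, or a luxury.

0.270 (necessity)

At I = 1923.8: Q = 273.373.
dQ/dI = 3.36/(2√I) = 0.0383027 at this income.
η = (dQ/dI)·(I/Q) = 0.0383027 × (1923.8/273.373) = 0.270.
Since 0 < η < 1, the good is a necessity.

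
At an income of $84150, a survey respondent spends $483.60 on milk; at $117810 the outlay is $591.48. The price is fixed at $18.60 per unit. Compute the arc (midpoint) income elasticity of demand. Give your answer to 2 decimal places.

0.60

With a constant price, Q₁ = 483.60/18.60 = 26.000 and Q₂ = 591.48/18.60 = 31.800 (equivalently, work directly with expenditure since P cancels).
Midpoint %ΔQ = (591.48 − 483.60)/537.54 = 0.20069; midpoint %ΔI = (117810 − 84150)/100980 = 0.33333.
η = 0.20069 / 0.33333 = 0.60.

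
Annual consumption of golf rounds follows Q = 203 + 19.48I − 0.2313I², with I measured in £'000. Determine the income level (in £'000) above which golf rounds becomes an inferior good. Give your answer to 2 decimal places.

dQ/dI = 19.48 − 0.4626I.
The good is inferior where dQ/dI < 0. Setting dQ/dI = 0 gives I = 19.48 / 0.4626 = 42.11.

42.11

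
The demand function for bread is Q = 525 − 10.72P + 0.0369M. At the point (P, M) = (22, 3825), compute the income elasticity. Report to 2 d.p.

At P = 22, M = 3825: Q = 430.303.
Holding P constant, ∂Q/∂M = 0.0369.
η_M = (∂Q/∂M)·(M/Q) = 0.0369 × (3825/430.303) = 0.33.

0.33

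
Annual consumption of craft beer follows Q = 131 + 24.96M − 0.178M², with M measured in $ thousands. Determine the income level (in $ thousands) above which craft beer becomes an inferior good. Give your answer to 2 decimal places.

70.11

dQ/dM = 24.96 − 0.356M.
The good is inferior where dQ/dM < 0. Setting dQ/dM = 0 gives M = 24.96 / 0.356 = 70.11.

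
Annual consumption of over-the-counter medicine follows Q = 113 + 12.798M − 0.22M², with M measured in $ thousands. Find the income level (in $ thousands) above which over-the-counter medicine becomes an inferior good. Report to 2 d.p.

dQ/dM = 12.798 − 0.44M.
The good is inferior where dQ/dM < 0. Setting dQ/dM = 0 gives M = 12.798 / 0.44 = 29.09.

29.09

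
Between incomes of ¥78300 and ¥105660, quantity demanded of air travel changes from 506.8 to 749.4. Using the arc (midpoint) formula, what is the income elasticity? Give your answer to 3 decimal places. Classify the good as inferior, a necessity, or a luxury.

1.298 (luxury)

ΔQ = 749.4 − 506.8 = 242.6; midpoint Q̄ = (506.8 + 749.4)/2 = 628.1.
ΔI = 105660 − 78300 = 27360; midpoint Ī = (78300 + 105660)/2 = 91980.
η = (ΔQ/Q̄) ÷ (ΔI/Ī) = (242.6/628.1) ÷ (27360/91980) = 1.298.
η > 1 ⇒ luxury.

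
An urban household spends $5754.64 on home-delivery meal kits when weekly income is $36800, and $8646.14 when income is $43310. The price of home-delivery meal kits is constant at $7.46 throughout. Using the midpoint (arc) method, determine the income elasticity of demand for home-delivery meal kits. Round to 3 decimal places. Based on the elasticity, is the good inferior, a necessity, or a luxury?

With a constant price, Q₁ = 5754.64/7.46 = 771.399 and Q₂ = 8646.14/7.46 = 1159.000 (equivalently, work directly with expenditure since P cancels).
Midpoint %ΔQ = (8646.14 − 5754.64)/7200.39 = 0.40158; midpoint %ΔI = (43310 − 36800)/40055 = 0.16253.
η = 0.40158 / 0.16253 = 2.471.
η > 1 ⇒ luxury.

2.471 (luxury)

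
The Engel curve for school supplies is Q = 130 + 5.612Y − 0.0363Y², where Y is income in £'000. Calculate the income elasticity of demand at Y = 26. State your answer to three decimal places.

0.385

At Y = 26: Q = 251.3732.
dQ/dY = 5.612 − 0.0726Y = 3.72440.
η = (dQ/dY)·(Y/Q) = 3.72440 × (26/251.3732) = 0.385.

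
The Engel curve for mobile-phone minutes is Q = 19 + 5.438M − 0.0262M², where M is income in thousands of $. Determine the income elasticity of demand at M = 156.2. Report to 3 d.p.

At M = 156.2: Q = 229.1765.
dQ/dM = 5.438 − 0.0524M = -2.74688.
η = (dQ/dM)·(M/Q) = -2.74688 × (156.2/229.1765) = -1.872.

-1.872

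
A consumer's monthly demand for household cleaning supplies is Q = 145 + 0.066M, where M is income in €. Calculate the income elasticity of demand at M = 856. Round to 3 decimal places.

0.280

At M = 856: Q = 201.496.
dQ/dM = 0.066.
η = (dQ/dM)·(M/Q) = 0.066 × (856/201.496) = 0.280.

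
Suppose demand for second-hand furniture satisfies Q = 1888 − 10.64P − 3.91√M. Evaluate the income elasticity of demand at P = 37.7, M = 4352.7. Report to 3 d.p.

-0.105

At P = 37.7, M = 4352.7: Q = 1228.910.
Holding P constant, ∂Q/∂M = -3.91/(2√M) = -0.0296324.
η_M = (∂Q/∂M)·(M/Q) = -0.0296324 × (4352.7/1228.910) = -0.105.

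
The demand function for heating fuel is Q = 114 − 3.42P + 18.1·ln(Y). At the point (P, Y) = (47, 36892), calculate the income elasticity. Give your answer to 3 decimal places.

At P = 47, Y = 36892: Q = 143.595.
Holding P constant, ∂Q/∂Y = 18.1/Y = 0.000490621.
η_Y = (∂Q/∂Y)·(Y/Q) = 0.000490621 × (36892/143.595) = 0.126.

0.126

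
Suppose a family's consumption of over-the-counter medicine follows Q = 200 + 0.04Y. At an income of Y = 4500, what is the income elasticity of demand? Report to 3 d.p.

At Y = 4500: Q = 380.000.
dQ/dY = 0.04.
η = (dQ/dY)·(Y/Q) = 0.04 × (4500/380.000) = 0.474.

0.474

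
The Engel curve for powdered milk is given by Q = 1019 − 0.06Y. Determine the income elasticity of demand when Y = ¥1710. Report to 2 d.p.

-0.11

At Y = 1710: Q = 916.400.
dQ/dY = −0.06.
η = (dQ/dY)·(Y/Q) = -0.06 × (1710/916.400) = -0.11.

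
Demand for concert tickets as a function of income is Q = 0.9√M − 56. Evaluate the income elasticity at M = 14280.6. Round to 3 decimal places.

1.043

At M = 14280.6: Q = 51.551.
dQ/dM = 0.9/(2√M) = 0.00376564 at this income.
η = (dQ/dM)·(M/Q) = 0.00376564 × (14280.6/51.551) = 1.043.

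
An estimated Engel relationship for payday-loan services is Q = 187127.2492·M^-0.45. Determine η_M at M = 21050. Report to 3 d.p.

For Q = A·M^β the income elasticity is constant and equal to β.
Here β = -0.45, so η = -0.450.

-0.450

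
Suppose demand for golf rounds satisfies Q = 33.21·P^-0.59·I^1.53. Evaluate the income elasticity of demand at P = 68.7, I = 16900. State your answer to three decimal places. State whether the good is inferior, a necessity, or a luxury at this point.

1.530 (luxury)

For a multiplicative demand Q = A·P^α·I^β, the income elasticity is β everywhere.
Here β = 1.53, so η = 1.530.
Since η > 1, this is a luxury.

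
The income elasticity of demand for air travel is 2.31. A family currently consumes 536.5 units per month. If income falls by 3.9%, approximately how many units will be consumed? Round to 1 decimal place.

488.2

%ΔQ ≈ η × %ΔI = 2.31 × (-3.9%) = -9.009%.
New Q ≈ 536.5 × (1 − 0.09009) = 488.2.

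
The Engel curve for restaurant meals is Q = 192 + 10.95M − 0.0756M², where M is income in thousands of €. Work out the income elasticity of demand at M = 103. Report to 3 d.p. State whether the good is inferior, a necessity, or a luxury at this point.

-0.920 (inferior good)

At M = 103: Q = 517.8096.
dQ/dM = 10.95 − 0.1512M = -4.62360.
η = (dQ/dM)·(M/Q) = -4.62360 × (103/517.8096) = -0.920.
η < 0 ⇒ inferior good.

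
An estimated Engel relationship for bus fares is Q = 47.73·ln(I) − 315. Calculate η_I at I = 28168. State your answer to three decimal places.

At I = 28168: Q = 174.039.
dQ/dI = 47.73/I = 0.00169448 at this income.
η = (dQ/dI)·(I/Q) = 0.00169448 × (28168/174.039) = 0.274.

0.274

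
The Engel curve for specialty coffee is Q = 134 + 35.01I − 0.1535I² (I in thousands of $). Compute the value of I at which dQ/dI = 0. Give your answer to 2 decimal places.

dQ/dI = 35.01 − 0.307I.
The good is inferior where dQ/dI < 0. Setting dQ/dI = 0 gives I = 35.01 / 0.307 = 114.04.

114.04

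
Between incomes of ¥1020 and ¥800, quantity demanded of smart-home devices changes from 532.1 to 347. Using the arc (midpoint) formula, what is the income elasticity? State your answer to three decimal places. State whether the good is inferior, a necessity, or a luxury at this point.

1.742 (luxury)

ΔQ = 347 − 532.1 = -185.1; midpoint Q̄ = (532.1 + 347)/2 = 439.55.
ΔI = 800 − 1020 = -220; midpoint Ī = (1020 + 800)/2 = 910.
η = (ΔQ/Q̄) ÷ (ΔI/Ī) = (-185.1/439.55) ÷ (-220/910) = 1.742.
η > 1 ⇒ luxury.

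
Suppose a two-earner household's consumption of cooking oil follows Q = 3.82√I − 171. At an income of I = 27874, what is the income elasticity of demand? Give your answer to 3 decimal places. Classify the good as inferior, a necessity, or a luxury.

0.683 (necessity)

At I = 27874: Q = 466.768.
dQ/dI = 3.82/(2√I) = 0.0114402 at this income.
η = (dQ/dI)·(I/Q) = 0.0114402 × (27874/466.768) = 0.683.
Since 0 < η < 1, the good is a necessity.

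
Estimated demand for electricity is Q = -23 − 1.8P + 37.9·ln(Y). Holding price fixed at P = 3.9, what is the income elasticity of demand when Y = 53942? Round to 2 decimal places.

At P = 3.9, Y = 53942: Q = 382.926.
Holding P constant, ∂Q/∂Y = 37.9/Y = 0.000702607.
η_Y = (∂Q/∂Y)·(Y/Q) = 0.000702607 × (53942/382.926) = 0.10.

0.10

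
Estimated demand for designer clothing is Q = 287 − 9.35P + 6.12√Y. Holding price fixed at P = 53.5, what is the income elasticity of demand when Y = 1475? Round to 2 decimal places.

5.39

At P = 53.5, Y = 1475: Q = 21.818.
Holding P constant, ∂Q/∂Y = 6.12/(2√Y) = 0.0796756.
η_Y = (∂Q/∂Y)·(Y/Q) = 0.0796756 × (1475/21.818) = 5.39.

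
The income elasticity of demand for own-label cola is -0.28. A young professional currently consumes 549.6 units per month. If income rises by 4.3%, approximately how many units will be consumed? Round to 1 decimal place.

%ΔQ ≈ η × %ΔI = -0.28 × 4.3% = -1.204%.
New Q ≈ 549.6 × (1 − 0.01204) = 543.0.

543.0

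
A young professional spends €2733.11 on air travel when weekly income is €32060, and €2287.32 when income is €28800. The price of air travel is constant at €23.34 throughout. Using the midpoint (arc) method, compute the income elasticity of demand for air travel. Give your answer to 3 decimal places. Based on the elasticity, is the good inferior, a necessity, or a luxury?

With a constant price, Q₁ = 2733.11/23.34 = 117.100 and Q₂ = 2287.32/23.34 = 98.000 (equivalently, work directly with expenditure since P cancels).
Midpoint %ΔQ = (2287.32 − 2733.11)/2510.22 = -0.17759; midpoint %ΔI = (28800 − 32060)/30430 = -0.10713.
η = -0.17759 / -0.10713 = 1.658.
η > 1 ⇒ luxury.

1.658 (luxury)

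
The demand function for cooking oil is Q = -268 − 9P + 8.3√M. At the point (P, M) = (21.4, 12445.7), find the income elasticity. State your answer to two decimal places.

At P = 21.4, M = 12445.7: Q = 465.350.
Holding P constant, ∂Q/∂M = 8.3/(2√M) = 0.0371996.
η_M = (∂Q/∂M)·(M/Q) = 0.0371996 × (12445.7/465.350) = 0.99.

0.99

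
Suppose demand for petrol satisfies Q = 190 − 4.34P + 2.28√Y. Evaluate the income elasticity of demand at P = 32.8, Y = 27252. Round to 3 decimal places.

At P = 32.8, Y = 27252: Q = 424.034.
Holding P constant, ∂Q/∂Y = 2.28/(2√Y) = 0.00690567.
η_Y = (∂Q/∂Y)·(Y/Q) = 0.00690567 × (27252/424.034) = 0.444.

0.444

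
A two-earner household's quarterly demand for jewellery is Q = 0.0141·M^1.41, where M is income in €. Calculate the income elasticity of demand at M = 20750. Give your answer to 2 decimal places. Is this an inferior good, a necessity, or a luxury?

For Q = A·M^β the income elasticity is constant and equal to β.
Here β = 1.41, so η = 1.41.
Since η > 1, the good is a luxury.

1.41 (luxury)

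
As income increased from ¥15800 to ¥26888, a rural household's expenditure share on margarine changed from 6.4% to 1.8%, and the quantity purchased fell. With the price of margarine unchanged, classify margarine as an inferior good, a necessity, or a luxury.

inferior good

Quantity demanded falls as income rises, so η < 0.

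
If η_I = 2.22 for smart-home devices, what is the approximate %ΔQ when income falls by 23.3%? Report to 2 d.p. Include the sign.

-51.73%

%ΔQ ≈ η × %ΔI = 2.22 × (-23.3%) = -51.73%.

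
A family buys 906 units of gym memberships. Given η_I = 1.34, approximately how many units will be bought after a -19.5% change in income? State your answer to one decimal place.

669.3

%ΔQ ≈ η × %ΔI = 1.34 × (-19.5%) = -26.13%.
New Q ≈ 906 × (1 − 0.2613) = 669.3.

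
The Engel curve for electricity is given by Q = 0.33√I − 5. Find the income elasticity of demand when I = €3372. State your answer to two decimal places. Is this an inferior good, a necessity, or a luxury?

At I = 3372: Q = 14.163.
dQ/dI = 0.33/(2√I) = 0.00284145 at this income.
η = (dQ/dI)·(I/Q) = 0.00284145 × (3372/14.163) = 0.68.
Since 0 < η < 1, the good is a necessity.

0.68 (necessity)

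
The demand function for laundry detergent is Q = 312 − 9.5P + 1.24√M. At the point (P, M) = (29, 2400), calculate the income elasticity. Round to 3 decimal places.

0.312

At P = 29, M = 2400: Q = 97.247.
Holding P constant, ∂Q/∂M = 1.24/(2√M) = 0.0126557.
η_M = (∂Q/∂M)·(M/Q) = 0.0126557 × (2400/97.247) = 0.312.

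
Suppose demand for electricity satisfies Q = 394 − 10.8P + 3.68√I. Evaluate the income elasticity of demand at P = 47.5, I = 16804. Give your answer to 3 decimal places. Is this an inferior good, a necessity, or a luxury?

0.666 (necessity)

At P = 47.5, I = 16804: Q = 358.039.
Holding P constant, ∂Q/∂I = 3.68/(2√I) = 0.0141942.
η_I = (∂Q/∂I)·(I/Q) = 0.0141942 × (16804/358.039) = 0.666.
Since 0 < η < 1, this is a necessity.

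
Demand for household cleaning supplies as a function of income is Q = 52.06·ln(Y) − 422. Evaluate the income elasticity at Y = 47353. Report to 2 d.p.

0.38

At Y = 47353: Q = 138.446.
dQ/dY = 52.06/Y = 0.0010994 at this income.
η = (dQ/dY)·(Y/Q) = 0.0010994 × (47353/138.446) = 0.38.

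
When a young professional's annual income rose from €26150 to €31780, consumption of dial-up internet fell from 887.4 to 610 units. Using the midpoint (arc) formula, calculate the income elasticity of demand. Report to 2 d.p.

-1.91

ΔQ = 610 − 887.4 = -277.4; midpoint Q̄ = (887.4 + 610)/2 = 748.7.
ΔI = 31780 − 26150 = 5630; midpoint Ī = (26150 + 31780)/2 = 28965.
η = (ΔQ/Q̄) ÷ (ΔI/Ī) = (-277.4/748.7) ÷ (5630/28965) = -1.91.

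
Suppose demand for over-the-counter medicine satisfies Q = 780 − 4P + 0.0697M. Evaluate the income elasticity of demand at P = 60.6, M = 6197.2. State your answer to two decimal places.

0.45

At P = 60.6, M = 6197.2: Q = 969.545.
Holding P constant, ∂Q/∂M = 0.0697.
η_M = (∂Q/∂M)·(M/Q) = 0.0697 × (6197.2/969.545) = 0.45.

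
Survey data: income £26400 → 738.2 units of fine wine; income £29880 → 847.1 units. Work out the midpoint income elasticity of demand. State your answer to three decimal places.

ΔQ = 847.1 − 738.2 = 108.9; midpoint Q̄ = (738.2 + 847.1)/2 = 792.65.
ΔI = 29880 − 26400 = 3480; midpoint Ī = (26400 + 29880)/2 = 28140.
η = (ΔQ/Q̄) ÷ (ΔI/Ī) = (108.9/792.65) ÷ (3480/28140) = 1.111.

1.111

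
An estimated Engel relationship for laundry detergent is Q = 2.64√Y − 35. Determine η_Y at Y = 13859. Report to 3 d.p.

At Y = 13859: Q = 275.792.
dQ/dY = 2.64/(2√Y) = 0.0112126 at this income.
η = (dQ/dY)·(Y/Q) = 0.0112126 × (13859/275.792) = 0.563.

0.563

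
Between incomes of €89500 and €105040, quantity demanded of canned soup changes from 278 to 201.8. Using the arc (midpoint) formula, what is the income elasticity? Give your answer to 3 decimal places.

-1.988

ΔQ = 201.8 − 278 = -76.2; midpoint Q̄ = (278 + 201.8)/2 = 239.9.
ΔI = 105040 − 89500 = 15540; midpoint Ī = (89500 + 105040)/2 = 97270.
η = (ΔQ/Q̄) ÷ (ΔI/Ī) = (-76.2/239.9) ÷ (15540/97270) = -1.988.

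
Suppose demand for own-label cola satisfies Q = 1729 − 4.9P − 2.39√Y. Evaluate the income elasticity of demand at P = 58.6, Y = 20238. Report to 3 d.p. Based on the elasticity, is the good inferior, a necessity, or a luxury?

-0.154 (inferior good)

At P = 58.6, Y = 20238: Q = 1101.858.
Holding P constant, ∂Q/∂Y = -2.39/(2√Y) = -0.00840009.
η_Y = (∂Q/∂Y)·(Y/Q) = -0.00840009 × (20238/1101.858) = -0.154.
Since η < 0, this is an inferior good.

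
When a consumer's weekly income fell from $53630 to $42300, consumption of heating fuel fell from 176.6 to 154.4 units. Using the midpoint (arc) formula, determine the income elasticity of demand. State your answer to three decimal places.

0.568

ΔQ = 154.4 − 176.6 = -22.2; midpoint Q̄ = (176.6 + 154.4)/2 = 165.5.
ΔI = 42300 − 53630 = -11330; midpoint Ī = (53630 + 42300)/2 = 47965.
η = (ΔQ/Q̄) ÷ (ΔI/Ī) = (-22.2/165.5) ÷ (-11330/47965) = 0.568.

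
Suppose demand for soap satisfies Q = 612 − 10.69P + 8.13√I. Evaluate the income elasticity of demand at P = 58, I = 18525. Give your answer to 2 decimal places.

0.50

At P = 58, I = 18525: Q = 1098.526.
Holding P constant, ∂Q/∂I = 8.13/(2√I) = 0.0298663.
η_I = (∂Q/∂I)·(I/Q) = 0.0298663 × (18525/1098.526) = 0.50.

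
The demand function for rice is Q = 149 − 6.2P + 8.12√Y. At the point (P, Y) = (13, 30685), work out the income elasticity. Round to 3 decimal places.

At P = 13, Y = 30685: Q = 1490.791.
Holding P constant, ∂Q/∂Y = 8.12/(2√Y) = 0.0231773.
η_Y = (∂Q/∂Y)·(Y/Q) = 0.0231773 × (30685/1490.791) = 0.477.

0.477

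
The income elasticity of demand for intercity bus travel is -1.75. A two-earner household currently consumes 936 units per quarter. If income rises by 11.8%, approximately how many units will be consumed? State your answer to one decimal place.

%ΔQ ≈ η × %ΔI = -1.75 × 11.8% = -20.65%.
New Q ≈ 936 × (1 − 0.2065) = 742.7.

742.7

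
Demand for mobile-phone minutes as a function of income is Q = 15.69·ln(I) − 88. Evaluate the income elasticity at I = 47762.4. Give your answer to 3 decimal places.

At I = 47762.4: Q = 81.044.
dQ/dI = 15.69/I = 0.000328501 at this income.
η = (dQ/dI)·(I/Q) = 0.000328501 × (47762.4/81.044) = 0.194.

0.194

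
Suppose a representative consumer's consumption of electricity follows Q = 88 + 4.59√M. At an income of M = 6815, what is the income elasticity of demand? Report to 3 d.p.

0.406

At M = 6815: Q = 466.918.
dQ/dM = 4.59/(2√M) = 0.0278003 at this income.
η = (dQ/dM)·(M/Q) = 0.0278003 × (6815/466.918) = 0.406.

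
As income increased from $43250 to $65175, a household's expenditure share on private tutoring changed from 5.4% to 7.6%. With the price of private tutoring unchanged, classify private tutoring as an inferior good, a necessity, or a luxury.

The budget share rises as income rises, so η > 1.

luxury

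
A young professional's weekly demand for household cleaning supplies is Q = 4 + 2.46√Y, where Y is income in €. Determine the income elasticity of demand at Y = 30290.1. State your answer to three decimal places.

0.495

At Y = 30290.1: Q = 432.140.
dQ/dY = 2.46/(2√Y) = 0.00706732 at this income.
η = (dQ/dY)·(Y/Q) = 0.00706732 × (30290.1/432.140) = 0.495.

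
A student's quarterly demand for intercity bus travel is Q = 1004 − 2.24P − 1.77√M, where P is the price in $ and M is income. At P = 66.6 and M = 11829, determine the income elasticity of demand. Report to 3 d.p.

-0.145

At P = 66.6, M = 11829: Q = 662.309.
Holding P constant, ∂Q/∂M = -1.77/(2√M) = -0.00813709.
η_M = (∂Q/∂M)·(M/Q) = -0.00813709 × (11829/662.309) = -0.145.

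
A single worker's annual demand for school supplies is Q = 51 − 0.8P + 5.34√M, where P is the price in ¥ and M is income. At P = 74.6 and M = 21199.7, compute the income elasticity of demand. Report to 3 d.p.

0.506

At P = 74.6, M = 21199.7: Q = 768.830.
Holding P constant, ∂Q/∂M = 5.34/(2√M) = 0.0183378.
η_M = (∂Q/∂M)·(M/Q) = 0.0183378 × (21199.7/768.830) = 0.506.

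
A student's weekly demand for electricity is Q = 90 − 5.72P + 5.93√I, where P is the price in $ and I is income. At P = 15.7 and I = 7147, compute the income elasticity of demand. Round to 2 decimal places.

At P = 15.7, I = 7147: Q = 501.518.
Holding P constant, ∂Q/∂I = 5.93/(2√I) = 0.0350722.
η_I = (∂Q/∂I)·(I/Q) = 0.0350722 × (7147/501.518) = 0.50.

0.50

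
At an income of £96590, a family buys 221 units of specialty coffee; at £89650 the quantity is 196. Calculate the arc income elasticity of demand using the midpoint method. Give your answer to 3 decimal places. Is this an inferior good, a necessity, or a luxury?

ΔQ = 196 − 221 = -25; midpoint Q̄ = (221 + 196)/2 = 208.5.
ΔI = 89650 − 96590 = -6940; midpoint Ī = (96590 + 89650)/2 = 93120.
η = (ΔQ/Q̄) ÷ (ΔI/Ī) = (-25/208.5) ÷ (-6940/93120) = 1.609.
η > 1 ⇒ luxury.

1.609 (luxury)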